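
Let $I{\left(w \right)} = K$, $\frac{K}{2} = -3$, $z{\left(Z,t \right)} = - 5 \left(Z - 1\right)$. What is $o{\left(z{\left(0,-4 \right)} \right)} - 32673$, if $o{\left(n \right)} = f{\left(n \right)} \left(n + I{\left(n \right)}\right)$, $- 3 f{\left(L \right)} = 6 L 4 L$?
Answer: $-32473$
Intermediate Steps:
$f{\left(L \right)} = - 8 L^{2}$ ($f{\left(L \right)} = - \frac{6 L 4 L}{3} = - \frac{6 \cdot 4 L L}{3} = - \frac{6 \cdot 4 L^{2}}{3} = - \frac{24 L^{2}}{3} = - 8 L^{2}$)
$z{\left(Z,t \right)} = 5 - 5 Z$ ($z{\left(Z,t \right)} = - 5 \left(-1 + Z\right) = 5 - 5 Z$)
$K = -6$ ($K = 2 \left(-3\right) = -6$)
$I{\left(w \right)} = -6$
$o{\left(n \right)} = - 8 n^{2} \left(-6 + n\right)$ ($o{\left(n \right)} = - 8 n^{2} \left(n - 6\right) = - 8 n^{2} \left(-6 + n\right)$)
$o{\left(z{\left(0,-4 \right)} \right)} - 32673 = 8 \left(5 - 0\right)^{2} \left(6 - \left(5 - 0\right)\right) - 32673 = 8 \left(5 + 0\right)^{2} \left(6 - \left(5 + 0\right)\right) - 32673 = 8 \cdot 5^{2} \left(6 - 5\right) - 32673 = 8 \cdot 25 \left(6 - 5\right) - 32673 = 8 \cdot 25 \cdot 1 - 32673 = 200 - 32673 = -32473$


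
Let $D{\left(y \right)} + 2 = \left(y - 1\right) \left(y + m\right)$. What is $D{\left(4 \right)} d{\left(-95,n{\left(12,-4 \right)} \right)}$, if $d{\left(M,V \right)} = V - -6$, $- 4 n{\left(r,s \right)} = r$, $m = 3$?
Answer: $57$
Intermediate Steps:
$n{\left(r,s \right)} = - \frac{r}{4}$
$d{\left(M,V \right)} = 6 + V$ ($d{\left(M,V \right)} = V + 6 = 6 + V$)
$D{\left(y \right)} = -2 + \left(-1 + y\right) \left(3 + y\right)$ ($D{\left(y \right)} = -2 + \left(y - 1\right) \left(y + 3\right) = -2 + \left(-1 + y\right) \left(3 + y\right)$)
$D{\left(4 \right)} d{\left(-95,n{\left(12,-4 \right)} \right)} = \left(-5 + 4^{2} + 2 \cdot 4\right) \left(6 - 3\right) = \left(-5 + 16 + 8\right) \left(6 - 3\right) = 19 \cdot 3 = 57$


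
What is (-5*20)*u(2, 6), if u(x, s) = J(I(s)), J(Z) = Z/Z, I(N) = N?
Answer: -100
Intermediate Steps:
J(Z) = 1
u(x, s) = 1
(-5*20)*u(2, 6) = -5*20*1 = -100*1 = -100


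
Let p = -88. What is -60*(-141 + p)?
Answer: 13740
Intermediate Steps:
-60*(-141 + p) = -60*(-141 - 88) = -60*(-229) = 13740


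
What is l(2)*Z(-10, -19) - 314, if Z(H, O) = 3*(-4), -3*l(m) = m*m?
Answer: -298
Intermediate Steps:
l(m) = -m²/3 (l(m) = -m*m/3 = -m²/3)
Z(H, O) = -12
l(2)*Z(-10, -19) - 314 = -⅓*2²*(-12) - 314 = -⅓*4*(-12) - 314 = -4/3*(-12) - 314 = 16 - 314 = -298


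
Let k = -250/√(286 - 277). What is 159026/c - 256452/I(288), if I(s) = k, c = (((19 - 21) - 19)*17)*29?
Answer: 566099012/184875 ≈ 3062.1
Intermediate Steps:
c = -10353 (c = ((-2 - 19)*17)*29 = -21*17*29 = -357*29 = -10353)
k = -250/3 (k = -250/(√9) = -250/3 ≈ -83.333)
I(s) = -250/3
159026/c - 256452/I(288) = 159026/(-10353) - 256452/(-250/3) = 159026*(-1/10353) - 256452*(-3/250) = -22718/1479 + 384678/125 = 566099012/184875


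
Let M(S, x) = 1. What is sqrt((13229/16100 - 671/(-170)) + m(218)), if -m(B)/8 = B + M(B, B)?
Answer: I*sqrt(1308880468189)/27370 ≈ 41.8*I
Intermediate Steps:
m(B) = -8 - 8*B (m(B) = -8*(B + 1) = -8*(1 + B) = -8 - 8*B)
sqrt((13229/16100 - 671/(-170)) + m(218)) = sqrt((13229/16100 - 671/(-170)) + (-8 - 8*218)) = sqrt((13229*(1/16100) - 671*(-1/170)) + (-8 - 1744)) = sqrt((13229/16100 + 671/170) - 1752) = sqrt(1305203/273700 - 1752) = sqrt(-478217197/273700) = I*sqrt(1308880468189)/27370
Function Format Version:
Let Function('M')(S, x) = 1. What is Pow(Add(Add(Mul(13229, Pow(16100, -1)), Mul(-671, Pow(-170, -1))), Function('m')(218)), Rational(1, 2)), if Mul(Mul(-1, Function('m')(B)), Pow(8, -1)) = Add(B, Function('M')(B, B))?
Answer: Mul(Rational(1, 27370), I, Pow(1308880468189, Rational(1, 2))) ≈ Mul(41.800, I)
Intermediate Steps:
Function('m')(B) = Add(-8, Mul(-8, B)) (Function('m')(B) = Mul(-8, Add(B, 1)) = Mul(-8, Add(1, B)) = Add(-8, Mul(-8, B)))
Pow(Add(Add(Mul(13229, Pow(16100, -1)), Mul(-671, Pow(-170, -1))), Function('m')(218)), Rational(1, 2)) = Pow(Add(Add(Mul(13229, Pow(16100, -1)), Mul(-671, Pow(-170, -1))), Add(-8, Mul(-8, 218))), Rational(1, 2)) = Pow(Add(Add(Mul(13229, Rational(1, 16100)), Mul(-671, Rational(-1, 170))), Add(-8, -1744)), Rational(1, 2)) = Pow(Add(Add(Rational(13229, 16100), Rational(671, 170)), -1752), Rational(1, 2)) = Pow(Add(Rational(1305203, 273700), -1752), Rational(1, 2)) = Pow(Rational(-478217197, 273700), Rational(1, 2)) = Mul(Rational(1, 27370), I, Pow(1308880468189, Rational(1, 2)))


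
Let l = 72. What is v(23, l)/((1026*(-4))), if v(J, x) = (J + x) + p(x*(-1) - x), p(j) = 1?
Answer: -4/171 ≈ -0.023392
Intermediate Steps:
v(J, x) = 1 + J + x (v(J, x) = (J + x) + 1 = 1 + J + x)
v(23, l)/((1026*(-4))) = (1 + 23 + 72)/((1026*(-4))) = 96/(-4104) = 96*(-1/4104) = -4/171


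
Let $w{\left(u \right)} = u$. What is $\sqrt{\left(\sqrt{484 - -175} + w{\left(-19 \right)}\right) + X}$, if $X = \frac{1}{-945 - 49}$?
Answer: $\frac{\sqrt{-18773678 + 988036 \sqrt{659}}}{994} \approx 2.5826$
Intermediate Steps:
$X = - \frac{1}{994}$ ($X = \frac{1}{-994} = - \frac{1}{994} \approx -0.001006$)
$\sqrt{\left(\sqrt{484 - -175} + w{\left(-19 \right)}\right) + X} = \sqrt{\left(\sqrt{484 - -175} - 19\right) - \frac{1}{994}} = \sqrt{\left(\sqrt{484 + 175} - 19\right) - \frac{1}{994}} = \sqrt{\left(\sqrt{659} - 19\right) - \frac{1}{994}} = \sqrt{\left(-19 + \sqrt{659}\right) - \frac{1}{994}} = \sqrt{- \frac{18887}{994} + \sqrt{659}}$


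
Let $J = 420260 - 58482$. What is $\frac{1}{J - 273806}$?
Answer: $\frac{1}{87972} \approx 1.1367 \cdot 10^{-5}$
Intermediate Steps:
$J = 361778$ ($J = 420260 - 58482 = 361778$)
$\frac{1}{J - 273806} = \frac{1}{361778 - 273806} = \frac{1}{87972}$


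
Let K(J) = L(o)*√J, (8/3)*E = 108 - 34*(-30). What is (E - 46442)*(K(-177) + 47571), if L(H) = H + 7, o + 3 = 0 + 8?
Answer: -2189169849 - 552228*I*√177 ≈ -2.1892e+9 - 7.3469e+6*I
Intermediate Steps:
E = 423 (E = 3*(108 - 34*(-30))/8 = 3*(108 + 1020)/8 = (3/8)*1128 = 423)
o = 5 (o = -3 + (0 + 8) = -3 + 8 = 5)
L(H) = 7 + H
K(J) = 12*√J (K(J) = (7 + 5)*√J = 12*√J)
(E - 46442)*(K(-177) + 47571) = (423 - 46442)*(12*√(-177) + 47571) = -46019*(12*(I*√177) + 47571) = -46019*(12*I*√177 + 47571) = -46019*(47571 + 12*I*√177) = -2189169849 - 552228*I*√177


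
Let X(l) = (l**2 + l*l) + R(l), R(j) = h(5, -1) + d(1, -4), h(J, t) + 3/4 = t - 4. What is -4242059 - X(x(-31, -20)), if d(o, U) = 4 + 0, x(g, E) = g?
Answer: -16975917/4 ≈ -4.2440e+6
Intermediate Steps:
h(J, t) = -19/4 + t (h(J, t) = -3/4 + (t - 4) = -3/4 + (-4 + t) = -19/4 + t)
d(o, U) = 4
R(j) = -7/4 (R(j) = (-19/4 - 1) + 4 = -23/4 + 4 = -7/4)
X(l) = -7/4 + 2*l**2 (X(l) = (l**2 + l*l) - 7/4 = (l**2 + l**2) - 7/4 = 2*l**2 - 7/4 = -7/4 + 2*l**2)
-4242059 - X(x(-31, -20)) = -4242059 - (-7/4 + 2*(-31)**2) = -4242059 - (-7/4 + 2*961) = -4242059 - (-7/4 + 1922) = -4242059 - 1*7681/4 = -4242059 - 7681/4 = -16975917/4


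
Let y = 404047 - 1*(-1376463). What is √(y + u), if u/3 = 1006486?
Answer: 4*√299998 ≈ 2190.9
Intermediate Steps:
u = 3019458 (u = 3*1006486 = 3019458)
y = 1780510 (y = 404047 + 1376463 = 1780510)
√(y + u) = √(1780510 + 3019458) = √4799968 = 4*√299998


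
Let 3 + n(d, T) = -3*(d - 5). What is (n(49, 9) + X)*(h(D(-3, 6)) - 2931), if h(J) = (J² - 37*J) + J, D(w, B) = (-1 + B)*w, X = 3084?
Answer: -6387534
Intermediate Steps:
n(d, T) = 12 - 3*d (n(d, T) = -3 - 3*(d - 5) = -3 - 3*(-5 + d) = -3 + (15 - 3*d) = 12 - 3*d)
D(w, B) = w*(-1 + B)
h(J) = J² - 36*J
(n(49, 9) + X)*(h(D(-3, 6)) - 2931) = ((12 - 3*49) + 3084)*((-3*(-1 + 6))*(-36 - 3*(-1 + 6)) - 2931) = ((12 - 147) + 3084)*((-3*5)*(-36 - 3*5) - 2931) = (-135 + 3084)*(-15*(-36 - 15) - 2931) = 2949*(-15*(-51) - 2931) = 2949*(765 - 2931) = 2949*(-2166) = -6387534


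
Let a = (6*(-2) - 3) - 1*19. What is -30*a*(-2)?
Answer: -2040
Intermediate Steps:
a = -34 (a = (-12 - 3) - 19 = -15 - 19 = -34)
-30*a*(-2) = -30*(-34)*(-2) = 1020*(-2) = -2040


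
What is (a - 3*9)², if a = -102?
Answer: 16641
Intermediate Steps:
(a - 3*9)² = (-102 - 3*9)² = (-102 - 27)² = (-129)² = 16641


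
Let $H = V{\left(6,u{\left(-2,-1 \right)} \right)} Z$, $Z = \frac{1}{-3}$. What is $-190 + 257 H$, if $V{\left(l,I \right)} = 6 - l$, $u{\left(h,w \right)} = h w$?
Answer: $-190$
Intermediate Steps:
$Z = - \frac{1}{3} \approx -0.33333$
$H = 0$ ($H = \left(6 - 6\right) \left(- \frac{1}{3}\right) = 0 \left(- \frac{1}{3}\right) = 0$)
$-190 + 257 H = -190 + 257 \cdot 0 = -190 + 0 = -190$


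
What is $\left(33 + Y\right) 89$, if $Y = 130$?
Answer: $14507$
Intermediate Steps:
$\left(33 + Y\right) 89 = \left(33 + 130\right) 89 = 163 \cdot 89 = 14507$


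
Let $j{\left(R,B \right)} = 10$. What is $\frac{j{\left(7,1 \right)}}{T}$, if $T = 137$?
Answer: $\frac{10}{137} \approx 0.072993$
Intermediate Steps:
$\frac{j{\left(7,1 \right)}}{T} = \frac{10}{137}$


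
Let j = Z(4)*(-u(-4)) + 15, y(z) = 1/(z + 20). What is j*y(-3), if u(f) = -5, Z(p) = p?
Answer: 35/17 ≈ 2.0588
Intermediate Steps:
y(z) = 1/(20 + z)
j = 35 (j = 4*(-1*(-5)) + 15 = 4*5 + 15 = 20 + 15 = 35)
j*y(-3) = 35/(20 - 3) = 35/17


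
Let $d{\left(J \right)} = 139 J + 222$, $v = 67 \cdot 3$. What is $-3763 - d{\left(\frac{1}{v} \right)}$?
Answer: $- \frac{801124}{201} \approx -3985.7$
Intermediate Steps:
$v = 201$
$d{\left(J \right)} = 222 + 139 J$
$-3763 - d{\left(\frac{1}{v} \right)} = -3763 - \left(222 + \frac{139}{201}\right) = -3763 - \frac{44761}{201} = - \frac{801124}{201}$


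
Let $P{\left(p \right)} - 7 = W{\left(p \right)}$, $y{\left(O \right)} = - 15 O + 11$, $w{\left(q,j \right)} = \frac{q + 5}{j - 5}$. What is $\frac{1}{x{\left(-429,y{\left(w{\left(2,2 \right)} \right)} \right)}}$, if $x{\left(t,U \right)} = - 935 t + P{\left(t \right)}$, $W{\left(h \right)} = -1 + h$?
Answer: $\frac{1}{400692} \approx 2.4957 \cdot 10^{-6}$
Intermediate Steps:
$w{\left(q,j \right)} = \frac{5 + q}{-5 + j}$
$y{\left(O \right)} = 11 - 15 O$
$P{\left(p \right)} = 6 + p$ ($P{\left(p \right)} = 7 + \left(-1 + p\right) = 6 + p$)
$x{\left(t,U \right)} = 6 - 934 t$ ($x{\left(t,U \right)} = - 935 t + \left(6 + t\right) = 6 - 934 t$)
$\frac{1}{x{\left(-429,y{\left(w{\left(2,2 \right)} \right)} \right)}} = \frac{1}{6 - -400686} = \frac{1}{6 + 400686} = \frac{1}{400692}$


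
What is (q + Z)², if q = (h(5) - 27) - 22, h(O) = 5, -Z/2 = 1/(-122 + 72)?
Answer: 1207801/625 ≈ 1932.5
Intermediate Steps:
Z = 1/25 (Z = -2/(-122 + 72) = -2/(-50) = -2*(-1/50) = 1/25 ≈ 0.040000)
q = -44 (q = (5 - 27) - 22 = -22 - 22 = -44)
(q + Z)² = (-44 + 1/25)² = (-1099/25)² = 1207801/625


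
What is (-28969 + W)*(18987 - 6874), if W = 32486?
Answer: 42601421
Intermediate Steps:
(-28969 + W)*(18987 - 6874) = (-28969 + 32486)*(18987 - 6874) = 3517*12113 = 42601421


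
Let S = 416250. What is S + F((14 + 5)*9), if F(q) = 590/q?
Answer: 71179340/171 ≈ 4.1625e+5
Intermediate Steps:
S + F((14 + 5)*9) = 416250 + 590/(((14 + 5)*9)) = 416250 + 590/((19*9)) = 416250 + 590/171 = 71179340/171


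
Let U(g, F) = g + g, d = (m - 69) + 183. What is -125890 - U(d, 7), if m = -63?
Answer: -125992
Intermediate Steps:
d = 51 (d = (-63 - 69) + 183 = -132 + 183 = 51)
U(g, F) = 2*g
-125890 - U(d, 7) = -125890 - 2*51 = -125890 - 1*102 = -125890 - 102 = -125992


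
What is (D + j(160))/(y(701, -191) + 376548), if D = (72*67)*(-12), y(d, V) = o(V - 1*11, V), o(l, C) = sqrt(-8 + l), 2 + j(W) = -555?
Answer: -3667891310/23631399419 + 58445*I*sqrt(210)/141788396514 ≈ -0.15521 + 5.9733e-6*I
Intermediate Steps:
j(W) = -557 (j(W) = -2 - 555 = -557)
y(d, V) = sqrt(-19 + V) (y(d, V) = sqrt(-8 + (V - 1*11)) = sqrt(-8 + (V - 11)) = sqrt(-8 + (-11 + V)) = sqrt(-19 + V))
D = -57888 (D = 4824*(-12) = -57888)
(D + j(160))/(y(701, -191) + 376548) = (-57888 - 557)/(sqrt(-19 - 191) + 376548) = -58445/(sqrt(-210) + 376548) = -58445/(I*sqrt(210) + 376548) = -58445/(376548 + I*sqrt(210))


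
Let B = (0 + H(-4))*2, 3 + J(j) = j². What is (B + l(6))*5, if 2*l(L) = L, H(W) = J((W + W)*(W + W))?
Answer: 40945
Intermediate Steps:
J(j) = -3 + j²
H(W) = -3 + 16*W⁴ (H(W) = -3 + ((W + W)*(W + W))² = -3 + ((2*W)*(2*W))² = -3 + (4*W²)² = -3 + 16*W⁴)
B = 8186 (B = (0 + (-3 + 16*(-4)⁴))*2 = (0 + (-3 + 16*256))*2 = (0 + (-3 + 4096))*2 = (0 + 4093)*2 = 4093*2 = 8186)
l(L) = L/2
(B + l(6))*5 = (8186 + (½)*6)*5 = (8186 + 3)*5 = 8189*5 = 40945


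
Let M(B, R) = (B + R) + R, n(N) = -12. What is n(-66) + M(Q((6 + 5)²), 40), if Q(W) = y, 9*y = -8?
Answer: 604/9 ≈ 67.111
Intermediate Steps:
y = -8/9 (y = (⅑)*(-8) = -8/9 ≈ -0.88889)
Q(W) = -8/9
M(B, R) = B + 2*R
n(-66) + M(Q((6 + 5)²), 40) = -12 + (-8/9 + 2*40) = -12 + (-8/9 + 80) = -12 + 712/9 = 604/9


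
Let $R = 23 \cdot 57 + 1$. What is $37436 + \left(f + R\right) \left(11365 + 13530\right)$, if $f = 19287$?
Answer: $512849541$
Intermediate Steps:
$R = 1312$ ($R = 1311 + 1 = 1312$)
$37436 + \left(f + R\right) \left(11365 + 13530\right) = 37436 + \left(19287 + 1312\right) \left(11365 + 13530\right) = 37436 + 20599 \cdot 24895 = 37436 + 512812105 = 512849541$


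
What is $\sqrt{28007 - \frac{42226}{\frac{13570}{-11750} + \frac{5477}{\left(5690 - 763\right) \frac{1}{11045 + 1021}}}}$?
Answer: $\frac{\sqrt{168822696522832622050587097}}{77643755411} \approx 167.34$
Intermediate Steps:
$\sqrt{28007 - \frac{42226}{\frac{13570}{-11750} + \frac{5477}{\left(5690 - 763\right) \frac{1}{11045 + 1021}}}} = \sqrt{28007 - \frac{42226}{13570 \left(- \frac{1}{11750}\right) + \frac{5477}{4927 \cdot \frac{1}{12066}}}} = \sqrt{28007 - \frac{42226}{- \frac{1357}{1175} + \frac{5477}{4927 \cdot \frac{1}{12066}}}} = \sqrt{28007 - \frac{42226}{- \frac{1357}{1175} + \frac{5477}{\frac{4927}{12066}}}} = \sqrt{28007 - \frac{42226}{- \frac{1357}{1175} + 5477 \cdot \frac{12066}{4927}}} = \sqrt{28007 - \frac{42226}{- \frac{1357}{1175} + \frac{66085482}{4927}}} = \sqrt{28007 - \frac{42226}{\frac{77643755411}{5789225}}} = \sqrt{28007 - \frac{244455814850}{77643755411}} = \sqrt{\frac{2174324201981027}{77643755411}} = \frac{\sqrt{168822696522832622050587097}}{77643755411}$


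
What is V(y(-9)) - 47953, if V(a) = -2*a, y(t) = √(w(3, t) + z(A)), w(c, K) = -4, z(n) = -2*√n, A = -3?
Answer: -47953 - 2*√(-4 - 2*I*√3) ≈ -47955.0 + 4.3108*I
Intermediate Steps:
y(t) = √(-4 - 2*I*√3)
V(y(-9)) - 47953 = -2*√(-4 - 2*I*√3) - 47953 = -47953 - 2*√(-4 - 2*I*√3)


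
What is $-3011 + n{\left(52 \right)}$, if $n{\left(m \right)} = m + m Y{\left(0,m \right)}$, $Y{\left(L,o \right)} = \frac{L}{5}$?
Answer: $-2959$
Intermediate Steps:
$Y{\left(L,o \right)} = \frac{L}{5}$ ($Y{\left(L,o \right)} = L \frac{1}{5} = \frac{L}{5}$)
$n{\left(m \right)} = m$ ($n{\left(m \right)} = m + m \frac{1}{5} \cdot 0 = m + m 0 = m + 0 = m$)
$-3011 + n{\left(52 \right)} = -3011 + 52 = -2959$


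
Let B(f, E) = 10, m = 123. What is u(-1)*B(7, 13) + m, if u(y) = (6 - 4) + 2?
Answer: 163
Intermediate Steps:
u(y) = 4 (u(y) = 2 + 2 = 4)
u(-1)*B(7, 13) + m = 4*10 + 123 = 40 + 123 = 163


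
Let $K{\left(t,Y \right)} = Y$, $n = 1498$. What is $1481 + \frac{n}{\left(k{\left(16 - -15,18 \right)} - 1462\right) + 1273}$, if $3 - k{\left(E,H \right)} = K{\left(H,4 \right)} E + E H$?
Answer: $\frac{91715}{62} \approx 1479.3$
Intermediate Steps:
$k{\left(E,H \right)} = 3 - 4 E - E H$ ($k{\left(E,H \right)} = 3 - \left(4 E + E H\right) = 3 - 4 E - E H$)
$1481 + \frac{n}{\left(k{\left(16 - -15,18 \right)} - 1462\right) + 1273} = 1481 + \frac{1498}{\left(\left(3 - 4 \left(16 - -15\right) - \left(16 - -15\right) 18\right) - 1462\right) + 1273} = 1481 + \frac{1498}{\left(\left(3 - 4 \left(16 + 15\right) - \left(16 + 15\right) 18\right) - 1462\right) + 1273} = 1481 + \frac{1498}{\left(\left(3 - 124 - 31 \cdot 18\right) - 1462\right) + 1273} = 1481 + \frac{1498}{\left(\left(3 - 124 - 558\right) - 1462\right) + 1273} = 1481 + \frac{1498}{\left(-679 - 1462\right) + 1273} = 1481 + \frac{1498}{-2141 + 1273} = 1481 + \frac{1498}{-868} = 1481 + 1498 \left(- \frac{1}{868}\right) = 1481 - \frac{107}{62} = \frac{91715}{62}$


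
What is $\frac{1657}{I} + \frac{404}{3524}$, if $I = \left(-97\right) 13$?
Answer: $- \frac{1332456}{1110941} \approx -1.1994$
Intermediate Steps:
$I = -1261$
$\frac{1657}{I} + \frac{404}{3524} = \frac{1657}{-1261} + \frac{404}{3524} = 1657 \left(- \frac{1}{1261}\right) + 404 \cdot \frac{1}{3524} = - \frac{1657}{1261} + \frac{101}{881} = - \frac{1332456}{1110941}$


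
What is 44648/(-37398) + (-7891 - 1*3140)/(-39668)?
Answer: -679279763/741751932 ≈ -0.91578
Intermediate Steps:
44648/(-37398) + (-7891 - 1*3140)/(-39668) = 44648*(-1/37398) + (-7891 - 3140)*(-1/39668) = -22324/18699 - 11031*(-1/39668) = -22324/18699 + 11031/39668 = -679279763/741751932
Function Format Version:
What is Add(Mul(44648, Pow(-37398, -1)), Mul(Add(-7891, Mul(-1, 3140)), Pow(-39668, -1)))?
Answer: Rational(-679279763, 741751932) ≈ -0.91578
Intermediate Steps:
Add(Mul(44648, Pow(-37398, -1)), Mul(Add(-7891, Mul(-1, 3140)), Pow(-39668, -1))) = Add(Mul(44648, Rational(-1, 37398)), Mul(Add(-7891, -3140), Rational(-1, 39668))) = Add(Rational(-22324, 18699), Mul(-11031, Rational(-1, 39668))) = Add(Rational(-22324, 18699), Rational(11031, 39668)) = Rational(-679279763, 741751932)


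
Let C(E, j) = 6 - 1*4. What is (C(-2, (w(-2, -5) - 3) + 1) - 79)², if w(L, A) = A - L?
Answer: 5929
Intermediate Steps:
C(E, j) = 2 (C(E, j) = 6 - 4 = 2)
(C(-2, (w(-2, -5) - 3) + 1) - 79)² = (2 - 79)² = (-77)² = 5929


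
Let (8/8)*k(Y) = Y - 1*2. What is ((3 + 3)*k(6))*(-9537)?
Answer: -228888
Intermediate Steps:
k(Y) = -2 + Y (k(Y) = Y - 1*2 = Y - 2 = -2 + Y)
((3 + 3)*k(6))*(-9537) = ((3 + 3)*(-2 + 6))*(-9537) = (6*4)*(-9537) = 24*(-9537) = -228888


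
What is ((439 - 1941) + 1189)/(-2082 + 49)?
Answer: 313/2033 ≈ 0.15396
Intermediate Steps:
((439 - 1941) + 1189)/(-2082 + 49) = (-1502 + 1189)/(-2033) = -313*(-1/2033) = 313/2033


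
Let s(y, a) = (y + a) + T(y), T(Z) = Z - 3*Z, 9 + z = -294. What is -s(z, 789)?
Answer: -1092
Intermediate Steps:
z = -303 (z = -9 - 294 = -303)
T(Z) = -2*Z (T(Z) = Z - 3*Z = -2*Z)
s(y, a) = a - y (s(y, a) = (y + a) - 2*y = (a + y) - 2*y = a - y)
-s(z, 789) = -(789 - 1*(-303)) = -(789 + 303) = -1*1092 = -1092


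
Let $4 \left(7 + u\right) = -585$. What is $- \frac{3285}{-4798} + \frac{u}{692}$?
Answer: $\frac{3075853}{6640432} \approx 0.4632$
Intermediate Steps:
$u = - \frac{613}{4}$ ($u = -7 + \frac{1}{4} \left(-585\right) = -7 - \frac{585}{4} = - \frac{613}{4} \approx -153.25$)
$- \frac{3285}{-4798} + \frac{u}{692} = - \frac{3285}{-4798} - \frac{613}{4 \cdot 692} = \left(-3285\right) \left(- \frac{1}{4798}\right) - \frac{613}{2768} = \frac{3285}{4798} - \frac{613}{2768} = \frac{3075853}{6640432}$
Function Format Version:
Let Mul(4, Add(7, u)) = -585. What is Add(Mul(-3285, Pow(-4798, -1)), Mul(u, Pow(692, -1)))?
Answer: Rational(3075853, 6640432) ≈ 0.46320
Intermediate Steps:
u = Rational(-613, 4) (u = Add(-7, Mul(Rational(1, 4), -585)) = Add(-7, Rational(-585, 4)) = Rational(-613, 4) ≈ -153.25)
Add(Mul(-3285, Pow(-4798, -1)), Mul(u, Pow(692, -1))) = Add(Mul(-3285, Pow(-4798, -1)), Mul(Rational(-613, 4), Pow(692, -1))) = Add(Mul(-3285, Rational(-1, 4798)), Mul(Rational(-613, 4), Rational(1, 692))) = Add(Rational(3285, 4798), Rational(-613, 2768)) = Rational(3075853, 6640432)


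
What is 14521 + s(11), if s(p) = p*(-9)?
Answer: 14422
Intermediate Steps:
s(p) = -9*p
14521 + s(11) = 14521 - 9*11 = 14521 - 99 = 14422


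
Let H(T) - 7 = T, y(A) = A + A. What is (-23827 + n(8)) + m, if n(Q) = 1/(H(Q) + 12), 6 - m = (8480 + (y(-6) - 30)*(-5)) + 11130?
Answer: -1178306/27 ≈ -43641.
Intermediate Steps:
y(A) = 2*A
H(T) = 7 + T
m = -19814 (m = 6 - ((8480 + (2*(-6) - 30)*(-5)) + 11130) = 6 - ((8480 + (-12 - 30)*(-5)) + 11130) = 6 - ((8480 - 42*(-5)) + 11130) = 6 - ((8480 + 210) + 11130) = 6 - (8690 + 11130) = 6 - 1*19820 = 6 - 19820 = -19814)
n(Q) = 1/(19 + Q) (n(Q) = 1/((7 + Q) + 12) = 1/(19 + Q))
(-23827 + n(8)) + m = (-23827 + 1/(19 + 8)) - 19814 = (-23827 + 1/27) - 19814 = -643328/27 - 19814 = -1178306/27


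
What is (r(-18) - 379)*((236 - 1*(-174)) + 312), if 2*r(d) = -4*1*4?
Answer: -279414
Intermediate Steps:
r(d) = -8 (r(d) = (-4*1*4)/2 = (-4*4)/2 = (1/2)*(-16) = -8)
(r(-18) - 379)*((236 - 1*(-174)) + 312) = (-8 - 379)*((236 - 1*(-174)) + 312) = -387*((236 + 174) + 312) = -387*(410 + 312) = -387*722 = -279414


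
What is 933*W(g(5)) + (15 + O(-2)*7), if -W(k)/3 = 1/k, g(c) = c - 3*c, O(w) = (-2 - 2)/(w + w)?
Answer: 3019/10 ≈ 301.90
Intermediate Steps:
O(w) = -2/w (O(w) = -4*1/(2*w) = -2/w)
g(c) = -2*c
W(k) = -3/k
933*W(g(5)) + (15 + O(-2)*7) = 933*(-3/((-2*5))) + (15 - 2/(-2)*7) = 933*(-3/(-10)) + (15 - 2*(-½)*7) = 933*(-3*(-⅒)) + (15 + 1*7) = 933*(3/10) + (15 + 7) = 2799/10 + 22 = 3019/10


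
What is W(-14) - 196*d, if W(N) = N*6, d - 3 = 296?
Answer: -58688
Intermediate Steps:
d = 299 (d = 3 + 296 = 299)
W(N) = 6*N
W(-14) - 196*d = 6*(-14) - 196*299 = -84 - 58604 = -58688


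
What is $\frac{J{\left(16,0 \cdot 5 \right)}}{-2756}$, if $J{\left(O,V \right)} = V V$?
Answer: $0$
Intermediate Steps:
$J{\left(O,V \right)} = V^{2}$
$\frac{J{\left(16,0 \cdot 5 \right)}}{-2756} = \frac{\left(0 \cdot 5\right)^{2}}{-2756} = - \frac{0^{2}}{2756} = \left(- \frac{1}{2756}\right) 0 = 0$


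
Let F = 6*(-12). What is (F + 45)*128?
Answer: -3456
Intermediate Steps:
F = -72
(F + 45)*128 = (-72 + 45)*128 = -27*128 = -3456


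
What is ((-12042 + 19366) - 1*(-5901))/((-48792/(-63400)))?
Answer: 104808125/6099 ≈ 17184.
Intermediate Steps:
((-12042 + 19366) - 1*(-5901))/((-48792/(-63400))) = (7324 + 5901)/((-48792*(-1/63400))) = 13225/(6099/7925) = 13225*(7925/6099) = 104808125/6099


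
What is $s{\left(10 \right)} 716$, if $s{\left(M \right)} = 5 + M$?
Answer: $10740$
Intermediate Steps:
$s{\left(10 \right)} 716 = \left(5 + 10\right) 716 = 15 \cdot 716 = 10740$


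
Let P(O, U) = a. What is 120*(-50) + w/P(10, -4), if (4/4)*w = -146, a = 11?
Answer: -66146/11 ≈ -6013.3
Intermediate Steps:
P(O, U) = 11
w = -146
120*(-50) + w/P(10, -4) = 120*(-50) - 146/11 = -6000 - 146*1/11 = -6000 - 146/11 = -66146/11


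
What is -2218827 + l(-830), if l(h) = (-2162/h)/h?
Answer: -764274961231/344450 ≈ -2.2188e+6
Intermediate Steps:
l(h) = -2162/h²
-2218827 + l(-830) = -2218827 - 2162/(-830)² = -2218827 - 2162*1/688900 = -2218827 - 1081/344450 = -764274961231/344450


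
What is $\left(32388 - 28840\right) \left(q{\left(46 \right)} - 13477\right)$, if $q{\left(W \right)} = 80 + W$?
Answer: $-47369348$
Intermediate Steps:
$\left(32388 - 28840\right) \left(q{\left(46 \right)} - 13477\right) = \left(32388 - 28840\right) \left(\left(80 + 46\right) - 13477\right) = 3548 \left(126 - 13477\right) = 3548 \left(-13351\right) = -47369348$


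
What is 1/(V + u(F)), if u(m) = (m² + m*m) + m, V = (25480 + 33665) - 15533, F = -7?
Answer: 1/43703 ≈ 2.2882e-5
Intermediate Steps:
V = 43612 (V = 59145 - 15533 = 43612)
u(m) = m + 2*m² (u(m) = (m² + m²) + m = 2*m² + m = m + 2*m²)
1/(V + u(F)) = 1/(43612 - 7*(1 + 2*(-7))) = 1/(43612 - 7*(1 - 14)) = 1/(43612 - 7*(-13)) = 1/(43612 + 91) = 1/43703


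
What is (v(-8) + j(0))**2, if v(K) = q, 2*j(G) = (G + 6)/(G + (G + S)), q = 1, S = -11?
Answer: 64/121 ≈ 0.52893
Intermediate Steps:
j(G) = (6 + G)/(2*(-11 + 2*G)) (j(G) = ((G + 6)/(G + (G - 11)))/2 = ((6 + G)/(G + (-11 + G)))/2 = ((6 + G)/(-11 + 2*G))/2 = (6 + G)/(2*(-11 + 2*G)))
v(K) = 1
(v(-8) + j(0))**2 = (1 + (6 + 0)/(2*(-11 + 2*0)))**2 = (1 + (1/2)*6/(-11 + 0))**2 = (1 + (1/2)*6/(-11))**2 = (1 + (1/2)*(-1/11)*6)**2 = (1 - 3/11)**2 = (8/11)**2 = 64/121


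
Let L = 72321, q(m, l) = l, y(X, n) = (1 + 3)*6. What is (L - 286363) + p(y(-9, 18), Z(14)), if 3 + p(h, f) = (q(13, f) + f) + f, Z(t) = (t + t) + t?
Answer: -213919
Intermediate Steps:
y(X, n) = 24 (y(X, n) = 4*6 = 24)
Z(t) = 3*t (Z(t) = 2*t + t = 3*t)
p(h, f) = -3 + 3*f (p(h, f) = -3 + ((f + f) + f) = -3 + (2*f + f) = -3 + 3*f)
(L - 286363) + p(y(-9, 18), Z(14)) = (72321 - 286363) + (-3 + 3*(3*14)) = -214042 + (-3 + 3*42) = -214042 + (-3 + 126) = -214042 + 123 = -213919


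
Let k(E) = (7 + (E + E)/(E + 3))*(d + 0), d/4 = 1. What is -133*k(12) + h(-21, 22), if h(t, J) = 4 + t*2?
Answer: -23066/5 ≈ -4613.2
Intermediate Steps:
d = 4 (d = 4*1 = 4)
h(t, J) = 4 + 2*t
k(E) = 28 + 8*E/(3 + E) (k(E) = (7 + (E + E)/(E + 3))*(4 + 0) = (7 + (2*E)/(3 + E))*4 = (7 + 2*E/(3 + E))*4 = 28 + 8*E/(3 + E))
-133*k(12) + h(-21, 22) = -1596*(7 + 3*12)/(3 + 12) + (4 + 2*(-21)) = -1596*(7 + 36)/15 + (4 - 42) = -1596*43/15 - 38 = -133*172/5 - 38 = -22876/5 - 38 = -23066/5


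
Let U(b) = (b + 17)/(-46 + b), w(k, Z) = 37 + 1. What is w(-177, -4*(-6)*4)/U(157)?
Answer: 703/29 ≈ 24.241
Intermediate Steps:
w(k, Z) = 38
U(b) = (17 + b)/(-46 + b)
w(-177, -4*(-6)*4)/U(157) = 38/(((17 + 157)/(-46 + 157))) = 38/((174/111)) = 38/(((1/111)*174)) = 38/(58/37) = 38*(37/58) = 703/29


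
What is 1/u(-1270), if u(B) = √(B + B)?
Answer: -I*√635/1270 ≈ -0.019842*I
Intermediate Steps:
u(B) = √2*√B (u(B) = √(2*B) = √2*√B)
1/u(-1270) = 1/(√2*√(-1270)) = 1/(√2*(I*√1270)) = 1/(2*I*√635) = -I*√635/1270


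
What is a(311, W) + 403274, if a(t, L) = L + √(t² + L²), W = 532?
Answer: 403806 + √379745 ≈ 4.0442e+5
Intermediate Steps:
a(t, L) = L + √(L² + t²)
a(311, W) + 403274 = (532 + √(532² + 311²)) + 403274 = (532 + √(283024 + 96721)) + 403274 = (532 + √379745) + 403274 = 403806 + √379745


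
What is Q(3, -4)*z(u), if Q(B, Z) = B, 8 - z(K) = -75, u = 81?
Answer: 249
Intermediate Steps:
z(K) = 83 (z(K) = 8 - 1*(-75) = 8 + 75 = 83)
Q(3, -4)*z(u) = 3*83 = 249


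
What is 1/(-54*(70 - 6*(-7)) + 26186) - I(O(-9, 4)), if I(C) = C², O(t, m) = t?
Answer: -1631177/20138 ≈ -81.000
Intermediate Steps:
1/(-54*(70 - 6*(-7)) + 26186) - I(O(-9, 4)) = 1/(-54*(70 - 6*(-7)) + 26186) - 1*(-9)² = 1/(-54*(70 + 42) + 26186) - 1*81 = 1/(-54*112 + 26186) - 81 = 1/(-6048 + 26186) - 81 = 1/20138 - 81 = -1631177/20138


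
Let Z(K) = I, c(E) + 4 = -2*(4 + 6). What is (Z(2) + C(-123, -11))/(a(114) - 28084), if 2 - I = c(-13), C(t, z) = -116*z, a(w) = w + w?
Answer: -651/13928 ≈ -0.046740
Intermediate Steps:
c(E) = -24 (c(E) = -4 - 2*(4 + 6) = -4 - 2*10 = -4 - 20 = -24)
a(w) = 2*w
I = 26 (I = 2 - 1*(-24) = 2 + 24 = 26)
Z(K) = 26
(Z(2) + C(-123, -11))/(a(114) - 28084) = (26 - 116*(-11))/(2*114 - 28084) = (26 + 1276)/(228 - 28084) = 1302/(-27856) = 1302*(-1/27856) = -651/13928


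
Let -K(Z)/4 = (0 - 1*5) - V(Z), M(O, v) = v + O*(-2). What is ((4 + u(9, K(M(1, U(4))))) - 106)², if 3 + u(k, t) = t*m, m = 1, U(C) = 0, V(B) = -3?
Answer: 9409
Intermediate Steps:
M(O, v) = v - 2*O
K(Z) = 8 (K(Z) = -4*((0 - 1*5) - 1*(-3)) = -4*((0 - 5) + 3) = -4*(-5 + 3) = -4*(-2) = 8)
u(k, t) = -3 + t (u(k, t) = -3 + t*1 = -3 + t)
((4 + u(9, K(M(1, U(4))))) - 106)² = ((4 + (-3 + 8)) - 106)² = ((4 + 5) - 106)² = (9 - 106)² = (-97)² = 9409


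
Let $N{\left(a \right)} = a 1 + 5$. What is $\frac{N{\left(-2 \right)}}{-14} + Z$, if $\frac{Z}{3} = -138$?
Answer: $- \frac{5799}{14} \approx -414.21$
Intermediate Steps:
$Z = -414$ ($Z = 3 \left(-138\right) = -414$)
$N{\left(a \right)} = 5 + a$ ($N{\left(a \right)} = a + 5 = 5 + a$)
$\frac{N{\left(-2 \right)}}{-14} + Z = \frac{5 - 2}{-14} - 414 = 3 \left(- \frac{1}{14}\right) - 414 = - \frac{3}{14} - 414 = - \frac{5799}{14}$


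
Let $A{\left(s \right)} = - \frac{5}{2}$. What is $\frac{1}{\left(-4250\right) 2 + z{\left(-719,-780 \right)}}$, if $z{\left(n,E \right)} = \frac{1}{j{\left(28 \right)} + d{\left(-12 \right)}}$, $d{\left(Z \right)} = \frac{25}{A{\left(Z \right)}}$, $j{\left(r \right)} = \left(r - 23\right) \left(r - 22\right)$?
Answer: $- \frac{20}{169999} \approx -0.00011765$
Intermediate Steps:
$A{\left(s \right)} = - \frac{5}{2}$ ($A{\left(s \right)} = \left(-5\right) \frac{1}{2} = - \frac{5}{2}$)
$j{\left(r \right)} = \left(-23 + r\right) \left(-22 + r\right)$
$d{\left(Z \right)} = -10$ ($d{\left(Z \right)} = \frac{25}{- \frac{5}{2}} = 25 \left(- \frac{2}{5}\right) = -10$)
$z{\left(n,E \right)} = \frac{1}{20}$ ($z{\left(n,E \right)} = \frac{1}{\left(506 + 28^{2} - 1260\right) - 10} = \frac{1}{\left(506 + 784 - 1260\right) - 10} = \frac{1}{30 - 10} = \frac{1}{20}$)
$\frac{1}{\left(-4250\right) 2 + z{\left(-719,-780 \right)}} = \frac{1}{\left(-4250\right) 2 + \frac{1}{20}} = \frac{1}{-8500 + \frac{1}{20}} = \frac{1}{- \frac{169999}{20}} = - \frac{20}{169999}$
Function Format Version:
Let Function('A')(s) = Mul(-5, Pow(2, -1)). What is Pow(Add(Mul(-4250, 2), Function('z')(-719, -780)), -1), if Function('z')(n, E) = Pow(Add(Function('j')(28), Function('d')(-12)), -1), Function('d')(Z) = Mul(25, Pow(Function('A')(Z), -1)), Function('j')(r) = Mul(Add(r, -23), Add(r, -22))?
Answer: Rational(-20, 169999) ≈ -0.00011765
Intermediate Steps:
Function('A')(s) = Rational(-5, 2) (Function('A')(s) = Mul(-5, Rational(1, 2)) = Rational(-5, 2))
Function('j')(r) = Mul(Add(-23, r), Add(-22, r))
Function('d')(Z) = -10 (Function('d')(Z) = Mul(25, Pow(Rational(-5, 2), -1)) = Mul(25, Rational(-2, 5)) = -10)
Function('z')(n, E) = Rational(1, 20) (Function('z')(n, E) = Pow(Add(Add(506, Pow(28, 2), Mul(-45, 28)), -10), -1) = Pow(Add(Add(506, 784, -1260), -10), -1) = Pow(Add(30, -10), -1) = Pow(20, -1) = Rational(1, 20))
Pow(Add(Mul(-4250, 2), Function('z')(-719, -780)), -1) = Pow(Add(Mul(-4250, 2), Rational(1, 20)), -1) = Pow(Add(-8500, Rational(1, 20)), -1) = Pow(Rational(-169999, 20), -1) = Rational(-20, 169999)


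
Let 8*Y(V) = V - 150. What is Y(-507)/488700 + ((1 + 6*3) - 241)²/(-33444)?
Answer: -594761417/403557600 ≈ -1.4738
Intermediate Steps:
Y(V) = -75/4 + V/8 (Y(V) = (V - 150)/8 = (-150 + V)/8 = -75/4 + V/8)
Y(-507)/488700 + ((1 + 6*3) - 241)²/(-33444) = (-75/4 + (⅛)*(-507))/488700 + ((1 + 6*3) - 241)²/(-33444) = (-75/4 - 507/8)*(1/488700) + ((1 + 18) - 241)²*(-1/33444) = -657/8*1/488700 + (19 - 241)²*(-1/33444) = -73/434400 + (-222)²*(-1/33444) = -73/434400 + 49284*(-1/33444) = -73/434400 - 1369/929 = -594761417/403557600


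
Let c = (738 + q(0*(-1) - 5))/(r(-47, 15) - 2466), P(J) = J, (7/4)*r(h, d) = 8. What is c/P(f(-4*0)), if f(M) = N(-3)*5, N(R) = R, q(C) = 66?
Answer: 938/43075 ≈ 0.021776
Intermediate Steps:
r(h, d) = 32/7 (r(h, d) = (4/7)*8 = 32/7)
f(M) = -15 (f(M) = -3*5 = -15)
c = -2814/8615 (c = (738 + 66)/(32/7 - 2466) = 804/(-17230/7) = 804*(-7/17230) = -2814/8615 ≈ -0.32664)
c/P(f(-4*0)) = -2814/8615/(-15) = -2814/8615*(-1/15) = 938/43075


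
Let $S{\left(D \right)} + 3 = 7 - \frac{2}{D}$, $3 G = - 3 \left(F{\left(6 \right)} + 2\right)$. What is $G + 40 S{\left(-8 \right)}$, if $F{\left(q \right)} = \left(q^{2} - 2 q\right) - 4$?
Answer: $148$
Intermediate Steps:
$F{\left(q \right)} = -4 + q^{2} - 2 q$
$G = -22$ ($G = \frac{\left(-3\right) \left(\left(-4 + 6^{2} - 12\right) + 2\right)}{3} = \frac{\left(-3\right) \left(\left(-4 + 36 - 12\right) + 2\right)}{3} = \frac{\left(-3\right) \left(20 + 2\right)}{3} = \frac{\left(-3\right) 22}{3} = \frac{1}{3} \left(-66\right) = -22$)
$S{\left(D \right)} = 4 - \frac{2}{D}$ ($S{\left(D \right)} = -3 + \left(7 - \frac{2}{D}\right) = 4 - \frac{2}{D}$)
$G + 40 S{\left(-8 \right)} = -22 + 40 \left(4 - \frac{2}{-8}\right) = -22 + 40 \left(4 - - \frac{1}{4}\right) = -22 + 40 \left(4 + \frac{1}{4}\right) = -22 + 40 \cdot \frac{17}{4} = -22 + 170 = 148$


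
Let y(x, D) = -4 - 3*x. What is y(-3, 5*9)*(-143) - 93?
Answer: -808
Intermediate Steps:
y(-3, 5*9)*(-143) - 93 = (-4 - 3*(-3))*(-143) - 93 = (-4 + 9)*(-143) - 93 = 5*(-143) - 93 = -715 - 93 = -808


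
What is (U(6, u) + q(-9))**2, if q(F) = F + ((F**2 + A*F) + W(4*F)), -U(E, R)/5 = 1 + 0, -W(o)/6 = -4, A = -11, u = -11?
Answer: 36100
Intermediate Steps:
W(o) = 24 (W(o) = -6*(-4) = 24)
U(E, R) = -5 (U(E, R) = -5*(1 + 0) = -5*1 = -5)
q(F) = 24 + F**2 - 10*F (q(F) = F + ((F**2 - 11*F) + 24) = F + (24 + F**2 - 11*F) = 24 + F**2 - 10*F)
(U(6, u) + q(-9))**2 = (-5 + (24 + (-9)**2 - 10*(-9)))**2 = (-5 + (24 + 81 + 90))**2 = (-5 + 195)**2 = 190**2 = 36100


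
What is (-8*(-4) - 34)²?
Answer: 4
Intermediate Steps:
(-8*(-4) - 34)² = (32 - 34)² = (-2)² = 4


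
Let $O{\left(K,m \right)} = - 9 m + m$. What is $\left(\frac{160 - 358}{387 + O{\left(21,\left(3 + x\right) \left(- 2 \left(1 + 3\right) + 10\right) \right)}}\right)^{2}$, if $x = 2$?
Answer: $\frac{39204}{94249} \approx 0.41596$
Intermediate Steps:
$O{\left(K,m \right)} = - 8 m$
$\left(\frac{160 - 358}{387 + O{\left(21,\left(3 + x\right) \left(- 2 \left(1 + 3\right) + 10\right) \right)}}\right)^{2} = \left(\frac{160 - 358}{387 - 8 \left(3 + 2\right) \left(- 2 \left(1 + 3\right) + 10\right)}\right)^{2} = \left(- \frac{198}{387 - 8 \cdot 5 \left(\left(-2\right) 4 + 10\right)}\right)^{2} = \left(- \frac{198}{387 - 8 \cdot 5 \left(-8 + 10\right)}\right)^{2} = \left(- \frac{198}{387 - 8 \cdot 5 \cdot 2}\right)^{2} = \left(- \frac{198}{387 - 80}\right)^{2} = \left(- \frac{198}{307}\right)^{2} = \frac{39204}{94249}$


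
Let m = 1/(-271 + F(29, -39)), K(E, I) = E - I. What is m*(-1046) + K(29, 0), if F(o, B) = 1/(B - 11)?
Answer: 445279/13551 ≈ 32.859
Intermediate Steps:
F(o, B) = 1/(-11 + B)
m = -50/13551 (m = 1/(-271 + 1/(-11 - 39)) = 1/(-271 + 1/(-50)) = 1/(-271 - 1/50) = 1/(-13551/50) = -50/13551 ≈ -0.0036898)
m*(-1046) + K(29, 0) = -50/13551*(-1046) + (29 - 1*0) = 52300/13551 + (29 + 0) = 52300/13551 + 29 = 445279/13551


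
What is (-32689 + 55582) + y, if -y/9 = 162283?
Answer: -1437654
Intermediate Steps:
y = -1460547 (y = -9*162283 = -1460547)
(-32689 + 55582) + y = (-32689 + 55582) - 1460547 = 22893 - 1460547 = -1437654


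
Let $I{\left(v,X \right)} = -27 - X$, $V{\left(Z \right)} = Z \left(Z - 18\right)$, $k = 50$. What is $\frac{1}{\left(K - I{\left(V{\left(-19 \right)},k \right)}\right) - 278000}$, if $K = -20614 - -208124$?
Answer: $- \frac{1}{90413} \approx -1.106 \cdot 10^{-5}$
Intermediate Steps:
$V{\left(Z \right)} = Z \left(-18 + Z\right)$
$K = 187510$ ($K = -20614 + 208124 = 187510$)
$\frac{1}{\left(K - I{\left(V{\left(-19 \right)},k \right)}\right) - 278000} = \frac{1}{\left(187510 - \left(-27 - 50\right)\right) - 278000} = \frac{1}{\left(187510 - -77\right) - 278000} = \frac{1}{\left(187510 + 77\right) - 278000} = \frac{1}{187587 - 278000} = \frac{1}{-90413} = - \frac{1}{90413}$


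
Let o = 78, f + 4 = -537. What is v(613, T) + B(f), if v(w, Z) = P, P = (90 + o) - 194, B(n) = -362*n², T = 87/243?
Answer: -105950548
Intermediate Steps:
f = -541 (f = -4 - 537 = -541)
T = 29/81 (T = 87*(1/243) = 29/81 ≈ 0.35802)
P = -26 (P = (90 + 78) - 194 = 168 - 194 = -26)
v(w, Z) = -26
v(613, T) + B(f) = -26 - 362*(-541)² = -26 - 362*292681 = -26 - 105950522 = -105950548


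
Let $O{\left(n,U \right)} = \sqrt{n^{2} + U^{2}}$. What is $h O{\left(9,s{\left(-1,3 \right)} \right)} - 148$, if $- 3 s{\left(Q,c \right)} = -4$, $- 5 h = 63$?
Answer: $-148 - \frac{21 \sqrt{745}}{5} \approx -262.64$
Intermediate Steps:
$h = - \frac{63}{5}$ ($h = \left(- \frac{1}{5}\right) 63 = - \frac{63}{5} \approx -12.6$)
$s{\left(Q,c \right)} = \frac{4}{3}$ ($s{\left(Q,c \right)} = \left(- \frac{1}{3}\right) \left(-4\right) = \frac{4}{3}$)
$O{\left(n,U \right)} = \sqrt{U^{2} + n^{2}}$
$h O{\left(9,s{\left(-1,3 \right)} \right)} - 148 = - \frac{63 \sqrt{\left(\frac{4}{3}\right)^{2} + 9^{2}}}{5} - 148 = - \frac{63 \sqrt{\frac{16}{9} + 81}}{5} - 148 = - \frac{63 \sqrt{\frac{745}{9}}}{5} - 148 = - \frac{63 \frac{\sqrt{745}}{3}}{5} - 148 = - \frac{21 \sqrt{745}}{5} - 148 = -148 - \frac{21 \sqrt{745}}{5}$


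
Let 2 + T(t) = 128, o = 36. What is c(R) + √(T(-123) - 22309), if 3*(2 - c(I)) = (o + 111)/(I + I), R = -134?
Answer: 585/268 + I*√22183 ≈ 2.1828 + 148.94*I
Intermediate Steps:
T(t) = 126 (T(t) = -2 + 128 = 126)
c(I) = 2 - 49/(2*I) (c(I) = 2 - (36 + 111)/(3*(I + I)) = 2 - 49/(2*I))
c(R) + √(T(-123) - 22309) = (2 - 49/2/(-134)) + √(126 - 22309) = (2 - 49/2*(-1/134)) + √(-22183) = (2 + 49/268) + I*√22183 = 585/268 + I*√22183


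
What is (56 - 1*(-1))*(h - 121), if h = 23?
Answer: -5586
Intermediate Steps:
(56 - 1*(-1))*(h - 121) = (56 - 1*(-1))*(23 - 121) = (56 + 1)*(-98) = 57*(-98) = -5586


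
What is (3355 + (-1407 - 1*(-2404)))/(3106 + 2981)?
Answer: 4352/6087 ≈ 0.71497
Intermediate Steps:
(3355 + (-1407 - 1*(-2404)))/(3106 + 2981) = (3355 + (-1407 + 2404))/6087 = (3355 + 997)*(1/6087) = 4352*(1/6087) = 4352/6087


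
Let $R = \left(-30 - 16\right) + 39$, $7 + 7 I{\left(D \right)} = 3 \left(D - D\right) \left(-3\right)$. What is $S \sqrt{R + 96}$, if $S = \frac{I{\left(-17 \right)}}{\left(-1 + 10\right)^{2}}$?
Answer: $- \frac{\sqrt{89}}{81} \approx -0.11647$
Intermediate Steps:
$I{\left(D \right)} = -1$ ($I{\left(D \right)} = -1 + \frac{3 \left(D - D\right) \left(-3\right)}{7} = -1 + \frac{3 \cdot 0 \left(-3\right)}{7} = -1 + \frac{0 \left(-3\right)}{7} = -1 + \frac{1}{7} \cdot 0 = -1 + 0 = -1$)
$R = -7$ ($R = -46 + 39 = -7$)
$S = - \frac{1}{81}$ ($S = - \frac{1}{\left(-1 + 10\right)^{2}} = - \frac{1}{9^{2}} = - \frac{1}{81} \approx -0.012346$)
$S \sqrt{R + 96} = - \frac{\sqrt{-7 + 96}}{81} = - \frac{\sqrt{89}}{81}$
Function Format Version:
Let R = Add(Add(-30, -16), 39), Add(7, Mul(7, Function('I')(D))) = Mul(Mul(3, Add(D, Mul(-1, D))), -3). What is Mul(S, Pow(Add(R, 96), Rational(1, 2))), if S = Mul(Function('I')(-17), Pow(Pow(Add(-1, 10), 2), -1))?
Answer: Mul(Rational(-1, 81), Pow(89, Rational(1, 2))) ≈ -0.11647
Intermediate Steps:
Function('I')(D) = -1 (Function('I')(D) = Add(-1, Mul(Rational(1, 7), Mul(Mul(3, Add(D, Mul(-1, D))), -3))) = Add(-1, Mul(Rational(1, 7), Mul(Mul(3, 0), -3))) = Add(-1, Mul(Rational(1, 7), Mul(0, -3))) = Add(-1, Mul(Rational(1, 7), 0)) = Add(-1, 0) = -1)
R = -7 (R = Add(-46, 39) = -7)
S = Rational(-1, 81) (S = Mul(-1, Pow(Pow(Add(-1, 10), 2), -1)) = Mul(-1, Pow(Pow(9, 2), -1)) = Mul(-1, Pow(81, -1)) = Mul(-1, Rational(1, 81)) = Rational(-1, 81) ≈ -0.012346)
Mul(S, Pow(Add(R, 96), Rational(1, 2))) = Mul(Rational(-1, 81), Pow(Add(-7, 96), Rational(1, 2))) = Mul(Rational(-1, 81), Pow(89, Rational(1, 2)))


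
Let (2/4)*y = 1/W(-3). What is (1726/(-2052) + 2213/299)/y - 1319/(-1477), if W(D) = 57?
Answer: 2986661693/15898428 ≈ 187.86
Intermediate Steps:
y = 2/57 ≈ 0.035088
(1726/(-2052) + 2213/299)/y - 1319/(-1477) = (1726/(-2052) + 2213/299)/(2/57) - 1319/(-1477) = (1726*(-1/2052) + 2213*(1/299))*(57/2) - 1319*(-1/1477) = (-863/1026 + 2213/299)*(57/2) + 1319/1477 = (2012501/306774)*(57/2) + 1319/1477 = 2012501/10764 + 1319/1477 = 2986661693/15898428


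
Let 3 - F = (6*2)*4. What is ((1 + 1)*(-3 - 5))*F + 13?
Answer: 733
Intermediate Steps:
F = -45 (F = 3 - 6*2*4 = 3 - 12*4 = 3 - 1*48 = 3 - 48 = -45)
((1 + 1)*(-3 - 5))*F + 13 = ((1 + 1)*(-3 - 5))*(-45) + 13 = (2*(-8))*(-45) + 13 = -16*(-45) + 13 = 720 + 13 = 733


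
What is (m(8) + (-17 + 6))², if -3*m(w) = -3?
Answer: 100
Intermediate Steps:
m(w) = 1 (m(w) = -⅓*(-3) = 1)
(m(8) + (-17 + 6))² = (1 + (-17 + 6))² = (1 - 11)² = (-10)² = 100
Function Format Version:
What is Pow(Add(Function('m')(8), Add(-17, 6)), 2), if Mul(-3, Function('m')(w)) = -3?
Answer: 100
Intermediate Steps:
Function('m')(w) = 1 (Function('m')(w) = Mul(Rational(-1, 3), -3) = 1)
Pow(Add(Function('m')(8), Add(-17, 6)), 2) = Pow(Add(1, Add(-17, 6)), 2) = Pow(Add(1, -11), 2) = Pow(-10, 2) = 100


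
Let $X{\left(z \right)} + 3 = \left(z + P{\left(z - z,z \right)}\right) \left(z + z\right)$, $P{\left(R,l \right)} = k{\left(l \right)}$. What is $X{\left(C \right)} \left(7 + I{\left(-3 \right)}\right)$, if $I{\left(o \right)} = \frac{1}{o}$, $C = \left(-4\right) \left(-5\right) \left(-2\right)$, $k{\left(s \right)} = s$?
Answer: $\frac{127940}{3} \approx 42647.0$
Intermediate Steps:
$P{\left(R,l \right)} = l$
$C = -40$ ($C = 20 \left(-2\right) = -40$)
$X{\left(z \right)} = -3 + 4 z^{2}$ ($X{\left(z \right)} = -3 + \left(z + z\right) \left(z + z\right) = -3 + 2 z 2 z = -3 + 4 z^{2}$)
$X{\left(C \right)} \left(7 + I{\left(-3 \right)}\right) = \left(-3 + 4 \left(-40\right)^{2}\right) \left(7 + \frac{1}{-3}\right) = \left(-3 + 4 \cdot 1600\right) \left(7 - \frac{1}{3}\right) = \left(-3 + 6400\right) \frac{20}{3} = 6397 \cdot \frac{20}{3} = \frac{127940}{3}$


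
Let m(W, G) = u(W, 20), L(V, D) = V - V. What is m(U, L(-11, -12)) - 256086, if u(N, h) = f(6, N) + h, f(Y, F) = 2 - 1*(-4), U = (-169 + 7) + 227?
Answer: -256060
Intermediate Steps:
L(V, D) = 0
U = 65 (U = -162 + 227 = 65)
f(Y, F) = 6 (f(Y, F) = 2 + 4 = 6)
u(N, h) = 6 + h
m(W, G) = 26 (m(W, G) = 6 + 20 = 26)
m(U, L(-11, -12)) - 256086 = 26 - 256086 = -256060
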